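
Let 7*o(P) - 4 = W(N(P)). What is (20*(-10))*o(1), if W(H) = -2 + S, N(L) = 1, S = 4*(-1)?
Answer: 400/7 ≈ 57.143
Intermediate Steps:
S = -4
W(H) = -6 (W(H) = -2 - 4 = -6)
o(P) = -2/7 (o(P) = 4/7 + (⅐)*(-6) = 4/7 - 6/7 = -2/7)
(20*(-10))*o(1) = (20*(-10))*(-2/7) = -200*(-2/7) = 400/7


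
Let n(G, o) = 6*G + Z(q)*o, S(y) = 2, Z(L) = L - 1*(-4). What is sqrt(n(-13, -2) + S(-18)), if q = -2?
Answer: 4*I*sqrt(5) ≈ 8.9443*I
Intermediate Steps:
Z(L) = 4 + L (Z(L) = L + 4 = 4 + L)
n(G, o) = 2*o + 6*G (n(G, o) = 6*G + (4 - 2)*o = 6*G + 2*o = 2*o + 6*G)
sqrt(n(-13, -2) + S(-18)) = sqrt((2*(-2) + 6*(-13)) + 2) = sqrt((-4 - 78) + 2) = sqrt(-82 + 2) = sqrt(-80) = 4*I*sqrt(5)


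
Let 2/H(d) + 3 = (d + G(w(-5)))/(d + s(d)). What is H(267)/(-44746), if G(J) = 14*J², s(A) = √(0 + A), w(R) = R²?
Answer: -2194473/1510183160369 - 9017*√267/1510183160369 ≈ -1.5507e-6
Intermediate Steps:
s(A) = √A
H(d) = 2/(-3 + (8750 + d)/(d + √d)) (H(d) = 2/(-3 + (d + 14*((-5)²)²)/(d + √d)) = 2/(-3 + (d + 14*25²)/(d + √d)) = 2/(-3 + (d + 14*625)/(d + √d)) = 2/(-3 + (d + 8750)/(d + √d)) = 2/(-3 + (8750 + d)/(d + √d)))
H(267)/(-44746) = (2*(-1*267 - √267)/(-8750 + 2*267 + 3*√267))/(-44746) = (2*(-267 - √267)/(-8750 + 534 + 3*√267))*(-1/44746) = (2*(-267 - √267)/(-8216 + 3*√267))*(-1/44746) = -(-267 - √267)/(22373*(-8216 + 3*√267))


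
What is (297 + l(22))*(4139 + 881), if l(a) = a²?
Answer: 3920620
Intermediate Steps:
(297 + l(22))*(4139 + 881) = (297 + 22²)*(4139 + 881) = (297 + 484)*5020 = 781*5020 = 3920620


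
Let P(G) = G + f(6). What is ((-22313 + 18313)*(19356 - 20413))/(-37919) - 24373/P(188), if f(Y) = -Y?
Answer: -241956541/985894 ≈ -245.42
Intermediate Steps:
P(G) = -6 + G (P(G) = G - 1*6 = G - 6 = -6 + G)
((-22313 + 18313)*(19356 - 20413))/(-37919) - 24373/P(188) = ((-22313 + 18313)*(19356 - 20413))/(-37919) - 24373/(-6 + 188) = -4000*(-1057)*(-1/37919) - 24373/182 = 4228000*(-1/37919) - 24373*1/182 = -604000/5417 - 24373/182 = -241956541/985894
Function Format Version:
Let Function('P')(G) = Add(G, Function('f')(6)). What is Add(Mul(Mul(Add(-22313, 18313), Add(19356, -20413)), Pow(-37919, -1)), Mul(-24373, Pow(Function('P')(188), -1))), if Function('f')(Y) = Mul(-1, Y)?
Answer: Rational(-241956541, 985894) ≈ -245.42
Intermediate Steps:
Function('P')(G) = Add(-6, G) (Function('P')(G) = Add(G, Mul(-1, 6)) = Add(G, -6) = Add(-6, G))
Add(Mul(Mul(Add(-22313, 18313), Add(19356, -20413)), Pow(-37919, -1)), Mul(-24373, Pow(Function('P')(188), -1))) = Add(Mul(Mul(Add(-22313, 18313), Add(19356, -20413)), Pow(-37919, -1)), Mul(-24373, Pow(Add(-6, 188), -1))) = Add(Mul(Mul(-4000, -1057), Rational(-1, 37919)), Mul(-24373, Pow(182, -1))) = Add(Mul(4228000, Rational(-1, 37919)), Mul(-24373, Rational(1, 182))) = Add(Rational(-604000, 5417), Rational(-24373, 182)) = Rational(-241956541, 985894)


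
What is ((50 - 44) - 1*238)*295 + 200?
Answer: -68240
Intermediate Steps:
((50 - 44) - 1*238)*295 + 200 = (6 - 238)*295 + 200 = -232*295 + 200 = -68440 + 200 = -68240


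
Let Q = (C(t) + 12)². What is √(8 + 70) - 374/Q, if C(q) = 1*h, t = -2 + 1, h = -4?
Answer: -187/32 + √78 ≈ 2.9880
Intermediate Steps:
t = -1
C(q) = -4 (C(q) = 1*(-4) = -4)
Q = 64 (Q = (-4 + 12)² = 8² = 64)
√(8 + 70) - 374/Q = √(8 + 70) - 374/64 = √78 - 374*1/64 = √78 - 187/32 = -187/32 + √78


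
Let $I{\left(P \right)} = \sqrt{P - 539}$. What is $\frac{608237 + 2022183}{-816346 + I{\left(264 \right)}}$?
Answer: $- \frac{2147332845320}{666420791991} - \frac{13152100 i \sqrt{11}}{666420791991} \approx -3.2222 - 6.5455 \cdot 10^{-5} i$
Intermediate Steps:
$I{\left(P \right)} = \sqrt{-539 + P}$
$\frac{608237 + 2022183}{-816346 + I{\left(264 \right)}} = \frac{608237 + 2022183}{-816346 + \sqrt{-539 + 264}} = \frac{2630420}{-816346 + \sqrt{-275}} = \frac{2630420}{-816346 + 5 i \sqrt{11}}$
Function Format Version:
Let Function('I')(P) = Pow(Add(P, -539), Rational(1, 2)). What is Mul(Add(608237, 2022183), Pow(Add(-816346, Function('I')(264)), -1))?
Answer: Add(Rational(-2147332845320, 666420791991), Mul(Rational(-13152100, 666420791991), I, Pow(11, Rational(1, 2)))) ≈ Add(-3.2222, Mul(-6.5455e-5, I))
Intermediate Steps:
Function('I')(P) = Pow(Add(-539, P), Rational(1, 2))
Mul(Add(608237, 2022183), Pow(Add(-816346, Function('I')(264)), -1)) = Mul(Add(608237, 2022183), Pow(Add(-816346, Pow(Add(-539, 264), Rational(1, 2))), -1)) = Mul(2630420, Pow(Add(-816346, Pow(-275, Rational(1, 2))), -1)) = Mul(2630420, Pow(Add(-816346, Mul(5, I, Pow(11, Rational(1, 2)))), -1))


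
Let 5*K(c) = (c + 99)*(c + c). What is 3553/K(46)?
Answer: 3553/2668 ≈ 1.3317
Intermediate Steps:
K(c) = 2*c*(99 + c)/5 (K(c) = ((c + 99)*(c + c))/5 = ((99 + c)*(2*c))/5 = (2*c*(99 + c))/5 = 2*c*(99 + c)/5)
3553/K(46) = 3553/(((⅖)*46*(99 + 46))) = 3553/(((⅖)*46*145)) = 3553/2668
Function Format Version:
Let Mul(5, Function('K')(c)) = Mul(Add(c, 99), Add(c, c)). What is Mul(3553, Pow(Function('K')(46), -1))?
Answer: Rational(3553, 2668) ≈ 1.3317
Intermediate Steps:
Function('K')(c) = Mul(Rational(2, 5), c, Add(99, c)) (Function('K')(c) = Mul(Rational(1, 5), Mul(Add(c, 99), Add(c, c))) = Mul(Rational(1, 5), Mul(Add(99, c), Mul(2, c))) = Mul(Rational(1, 5), Mul(2, c, Add(99, c))) = Mul(Rational(2, 5), c, Add(99, c)))
Mul(3553, Pow(Function('K')(46), -1)) = Mul(3553, Pow(Mul(Rational(2, 5), 46, Add(99, 46)), -1)) = Mul(3553, Pow(Mul(Rational(2, 5), 46, 145), -1)) = Mul(3553, Pow(2668, -1)) = Mul(3553, Rational(1, 2668)) = Rational(3553, 2668)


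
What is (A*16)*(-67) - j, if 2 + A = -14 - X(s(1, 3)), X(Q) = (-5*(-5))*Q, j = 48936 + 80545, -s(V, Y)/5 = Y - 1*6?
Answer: 289671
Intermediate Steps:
s(V, Y) = 30 - 5*Y (s(V, Y) = -5*(Y - 1*6) = -5*(Y - 6) = -5*(-6 + Y) = 30 - 5*Y)
j = 129481
X(Q) = 25*Q
A = -391 (A = -2 + (-14 - 25*(30 - 5*3)) = -2 + (-14 - 25*(30 - 15)) = -2 + (-14 - 25*15) = -2 + (-14 - 1*375) = -2 + (-14 - 375) = -2 - 389 = -391)
(A*16)*(-67) - j = -391*16*(-67) - 1*129481 = -6256*(-67) - 129481 = 419152 - 129481 = 289671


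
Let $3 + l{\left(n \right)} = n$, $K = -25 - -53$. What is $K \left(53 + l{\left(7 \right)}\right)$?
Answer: $1596$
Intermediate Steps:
$K = 28$ ($K = -25 + 53 = 28$)
$l{\left(n \right)} = -3 + n$
$K \left(53 + l{\left(7 \right)}\right) = 28 \left(53 + \left(-3 + 7\right)\right) = 28 \left(53 + 4\right) = 28 \cdot 57 = 1596$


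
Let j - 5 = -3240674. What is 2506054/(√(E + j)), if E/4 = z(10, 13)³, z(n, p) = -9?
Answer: -2506054*I*√8985/170715 ≈ -1391.5*I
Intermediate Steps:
j = -3240669 (j = 5 - 3240674 = -3240669)
E = -2916 (E = 4*(-9)³ = 4*(-729) = -2916)
2506054/(√(E + j)) = 2506054/(√(-2916 - 3240669)) = 2506054/(√(-3243585)) = 2506054/((19*I*√8985)) = 2506054*(-I*√8985/170715) = -2506054*I*√8985/170715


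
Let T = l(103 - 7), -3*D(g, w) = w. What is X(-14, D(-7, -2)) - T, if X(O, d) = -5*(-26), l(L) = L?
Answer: 34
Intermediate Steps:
D(g, w) = -w/3
X(O, d) = 130
T = 96 (T = 103 - 7 = 96)
X(-14, D(-7, -2)) - T = 130 - 1*96 = 130 - 96 = 34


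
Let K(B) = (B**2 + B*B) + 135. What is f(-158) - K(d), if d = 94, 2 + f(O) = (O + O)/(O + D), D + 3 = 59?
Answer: -908101/51 ≈ -17806.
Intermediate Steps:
D = 56 (D = -3 + 59 = 56)
f(O) = -2 + 2*O/(56 + O) (f(O) = -2 + (O + O)/(O + 56) = -2 + (2*O)/(56 + O) = -2 + 2*O/(56 + O))
K(B) = 135 + 2*B**2 (K(B) = (B**2 + B**2) + 135 = 2*B**2 + 135 = 135 + 2*B**2)
f(-158) - K(d) = -112/(56 - 158) - (135 + 2*94**2) = -112/(-102) - (135 + 2*8836) = -112*(-1/102) - (135 + 17672) = 56/51 - 1*17807 = 56/51 - 17807 = -908101/51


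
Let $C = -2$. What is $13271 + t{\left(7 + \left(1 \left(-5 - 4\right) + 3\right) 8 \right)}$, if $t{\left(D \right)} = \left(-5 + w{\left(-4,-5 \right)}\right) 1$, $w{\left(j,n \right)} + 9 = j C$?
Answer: $13265$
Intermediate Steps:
$w{\left(j,n \right)} = -9 - 2 j$ ($w{\left(j,n \right)} = -9 + j \left(-2\right) = -9 - 2 j$)
$t{\left(D \right)} = -6$ ($t{\left(D \right)} = \left(-5 - 1\right) 1 = \left(-6\right) 1 = -6$)
$13271 + t{\left(7 + \left(1 \left(-5 - 4\right) + 3\right) 8 \right)} = 13271 - 6 = 13265$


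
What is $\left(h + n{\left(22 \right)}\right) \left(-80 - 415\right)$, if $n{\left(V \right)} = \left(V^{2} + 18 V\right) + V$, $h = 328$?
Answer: $-608850$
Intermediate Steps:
$n{\left(V \right)} = V^{2} + 19 V$
$\left(h + n{\left(22 \right)}\right) \left(-80 - 415\right) = \left(328 + 22 \left(19 + 22\right)\right) \left(-80 - 415\right) = \left(328 + 22 \cdot 41\right) \left(-495\right) = \left(328 + 902\right) \left(-495\right) = 1230 \left(-495\right) = -608850$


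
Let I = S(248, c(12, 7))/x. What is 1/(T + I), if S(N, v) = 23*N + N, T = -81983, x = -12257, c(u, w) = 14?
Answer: -12257/1004871583 ≈ -1.2198e-5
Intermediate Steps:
S(N, v) = 24*N
I = -5952/12257 (I = (24*248)/(-12257) = 5952*(-1/12257) = -5952/12257 ≈ -0.48560)
1/(T + I) = 1/(-81983 - 5952/12257) = 1/(-1004871583/12257) = -12257/1004871583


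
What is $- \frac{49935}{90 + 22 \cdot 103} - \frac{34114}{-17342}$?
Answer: $- \frac{392800093}{20428876} \approx -19.228$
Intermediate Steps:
$- \frac{49935}{90 + 22 \cdot 103} - \frac{34114}{-17342} = - \frac{49935}{90 + 2266} - - \frac{17057}{8671} = - \frac{49935}{2356} + \frac{17057}{8671} = - \frac{392800093}{20428876}$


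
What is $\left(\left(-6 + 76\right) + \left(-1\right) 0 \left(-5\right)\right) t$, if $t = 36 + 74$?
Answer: $7700$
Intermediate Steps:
$t = 110$
$\left(\left(-6 + 76\right) + \left(-1\right) 0 \left(-5\right)\right) t = \left(\left(-6 + 76\right) + \left(-1\right) 0 \left(-5\right)\right) 110 = \left(70 + 0 \left(-5\right)\right) 110 = \left(70 + 0\right) 110 = 70 \cdot 110 = 7700$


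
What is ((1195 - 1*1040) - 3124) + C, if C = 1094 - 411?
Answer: -2286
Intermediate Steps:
C = 683
((1195 - 1*1040) - 3124) + C = ((1195 - 1*1040) - 3124) + 683 = ((1195 - 1040) - 3124) + 683 = (155 - 3124) + 683 = -2969 + 683 = -2286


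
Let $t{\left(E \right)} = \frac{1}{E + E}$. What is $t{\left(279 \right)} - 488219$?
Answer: $- \frac{272426201}{558} \approx -4.8822 \cdot 10^{5}$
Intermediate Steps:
$t{\left(E \right)} = \frac{1}{2 E}$
$t{\left(279 \right)} - 488219 = \frac{1}{2 \cdot 279} - 488219 = \frac{1}{2} \cdot \frac{1}{279} - 488219 = \frac{1}{558} - 488219 = - \frac{272426201}{558}$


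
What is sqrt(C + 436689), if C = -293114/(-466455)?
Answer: sqrt(785248313647695)/42405 ≈ 660.83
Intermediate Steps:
C = 293114/466455 (C = -293114*(-1/466455) = 293114/466455 ≈ 0.62839)
sqrt(C + 436689) = sqrt(293114/466455 + 436689) = sqrt(203696060609/466455) = sqrt(785248313647695)/42405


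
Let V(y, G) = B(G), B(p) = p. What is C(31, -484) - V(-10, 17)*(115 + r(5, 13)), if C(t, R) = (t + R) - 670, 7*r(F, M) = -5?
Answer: -21461/7 ≈ -3065.9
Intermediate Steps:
r(F, M) = -5/7 (r(F, M) = (⅐)*(-5) = -5/7)
V(y, G) = G
C(t, R) = -670 + R + t (C(t, R) = (R + t) - 670 = -670 + R + t)
C(31, -484) - V(-10, 17)*(115 + r(5, 13)) = (-670 - 484 + 31) - 17*(115 - 5/7) = -1123 - 17*800/7 = -1123 - 1*13600/7 = -1123 - 13600/7 = -21461/7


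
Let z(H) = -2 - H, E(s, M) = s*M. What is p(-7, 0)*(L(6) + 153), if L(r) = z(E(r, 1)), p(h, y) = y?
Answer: 0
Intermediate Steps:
E(s, M) = M*s
L(r) = -2 - r
p(-7, 0)*(L(6) + 153) = 0*((-2 - 1*6) + 153) = 0*((-2 - 6) + 153) = 0*(-8 + 153) = 0*145 = 0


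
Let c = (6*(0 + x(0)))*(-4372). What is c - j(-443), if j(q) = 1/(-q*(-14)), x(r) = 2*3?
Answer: -976145183/6202 ≈ -1.5739e+5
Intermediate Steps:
x(r) = 6
j(q) = 1/(14*q)
c = -157392 (c = (6*(0 + 6))*(-4372) = (6*6)*(-4372) = 36*(-4372) = -157392)
c - j(-443) = -157392 - 1/(14*(-443)) = -157392 - (-1)/(14*443) = -157392 - 1*(-1/6202) = -157392 + 1/6202 = -976145183/6202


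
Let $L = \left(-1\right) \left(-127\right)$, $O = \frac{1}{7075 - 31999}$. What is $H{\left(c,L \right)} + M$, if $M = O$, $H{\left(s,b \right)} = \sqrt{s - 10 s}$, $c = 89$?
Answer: $- \frac{1}{24924} + 3 i \sqrt{89} \approx -4.0122 \cdot 10^{-5} + 28.302 i$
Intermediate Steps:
$O = - \frac{1}{24924}$ ($O = \frac{1}{-24924} = - \frac{1}{24924} \approx -4.0122 \cdot 10^{-5}$)
$L = 127$
$H{\left(s,b \right)} = 3 \sqrt{- s}$ ($H{\left(s,b \right)} = \sqrt{- 9 s} = 3 \sqrt{- s}$)
$M = - \frac{1}{24924} \approx -4.0122 \cdot 10^{-5}$
$H{\left(c,L \right)} + M = 3 \sqrt{\left(-1\right) 89} - \frac{1}{24924} = 3 \sqrt{-89} - \frac{1}{24924} = 3 i \sqrt{89} - \frac{1}{24924} = - \frac{1}{24924} + 3 i \sqrt{89}$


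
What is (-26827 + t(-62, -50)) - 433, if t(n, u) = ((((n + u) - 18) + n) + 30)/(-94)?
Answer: -1281139/47 ≈ -27258.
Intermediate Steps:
t(n, u) = -6/47 - n/47 - u/94 (t(n, u) = (((-18 + n + u) + n) + 30)*(-1/94) = ((-18 + u + 2*n) + 30)*(-1/94) = (12 + u + 2*n)*(-1/94) = -6/47 - n/47 - u/94)
(-26827 + t(-62, -50)) - 433 = (-26827 + (-6/47 - 1/47*(-62) - 1/94*(-50))) - 433 = (-26827 + (-6/47 + 62/47 + 25/47)) - 433 = (-26827 + 81/47) - 433 = -1260788/47 - 433 = -1281139/47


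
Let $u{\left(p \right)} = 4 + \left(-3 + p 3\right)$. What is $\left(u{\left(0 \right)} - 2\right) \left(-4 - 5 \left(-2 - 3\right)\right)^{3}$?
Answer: $-9261$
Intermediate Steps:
$u{\left(p \right)} = 1 + 3 p$ ($u{\left(p \right)} = 4 + \left(-3 + 3 p\right) = 1 + 3 p$)
$\left(u{\left(0 \right)} - 2\right) \left(-4 - 5 \left(-2 - 3\right)\right)^{3} = \left(\left(1 + 3 \cdot 0\right) - 2\right) \left(-4 - 5 \left(-2 - 3\right)\right)^{3} = \left(\left(1 + 0\right) - 2\right) \left(-4 - 5 \left(-5\right)\right)^{3} = \left(1 - 2\right) \left(-4 - -25\right)^{3} = - \left(-4 + 25\right)^{3} = - 21^{3} = \left(-1\right) 9261 = -9261$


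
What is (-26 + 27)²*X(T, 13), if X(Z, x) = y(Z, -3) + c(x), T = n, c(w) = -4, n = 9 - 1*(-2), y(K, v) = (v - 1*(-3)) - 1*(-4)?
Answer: 0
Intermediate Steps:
y(K, v) = 7 + v (y(K, v) = (v + 3) + 4 = (3 + v) + 4 = 7 + v)
n = 11 (n = 9 + 2 = 11)
T = 11
X(Z, x) = 0 (X(Z, x) = (7 - 3) - 4 = 4 - 4 = 0)
(-26 + 27)²*X(T, 13) = (-26 + 27)²*0 = 1²*0 = 1*0 = 0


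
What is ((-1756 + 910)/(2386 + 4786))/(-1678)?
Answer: 423/6017308 ≈ 7.0297e-5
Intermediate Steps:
((-1756 + 910)/(2386 + 4786))/(-1678) = -846/7172*(-1/1678) = -846*1/7172*(-1/1678) = -423/3586*(-1/1678) = 423/6017308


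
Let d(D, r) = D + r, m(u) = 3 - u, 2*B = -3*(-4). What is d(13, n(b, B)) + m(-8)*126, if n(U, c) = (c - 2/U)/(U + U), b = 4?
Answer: 22395/16 ≈ 1399.7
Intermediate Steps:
B = 6 (B = (-3*(-4))/2 = (½)*12 = 6)
n(U, c) = (c - 2/U)/(2*U) (n(U, c) = (c - 2/U)/((2*U)) = (c - 2/U)*(1/(2*U)) = (c - 2/U)/(2*U))
d(13, n(b, B)) + m(-8)*126 = (13 + (½)*(-2 + 4*6)/4²) + (3 - 1*(-8))*126 = (13 + (½)*(1/16)*(-2 + 24)) + (3 + 8)*126 = (13 + (½)*(1/16)*22) + 11*126 = (13 + 11/16) + 1386 = 219/16 + 1386 = 22395/16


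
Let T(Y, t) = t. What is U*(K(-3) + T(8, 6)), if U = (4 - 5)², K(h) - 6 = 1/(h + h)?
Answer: 71/6 ≈ 11.833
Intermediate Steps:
K(h) = 6 + 1/(2*h) (K(h) = 6 + 1/(h + h) = 6 + 1/(2*h))
U = 1 (U = (-1)² = 1)
U*(K(-3) + T(8, 6)) = 1*((6 + (½)/(-3)) + 6) = 1*((6 + (½)*(-⅓)) + 6) = 1*((6 - ⅙) + 6) = 1*(35/6 + 6) = 1*(71/6) = 71/6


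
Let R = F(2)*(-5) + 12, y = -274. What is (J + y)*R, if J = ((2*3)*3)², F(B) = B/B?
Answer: 350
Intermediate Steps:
F(B) = 1
J = 324 (J = (6*3)² = 18² = 324)
R = 7 (R = 1*(-5) + 12 = -5 + 12 = 7)
(J + y)*R = (324 - 274)*7 = 50*7 = 350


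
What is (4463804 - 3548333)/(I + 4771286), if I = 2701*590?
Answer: 915471/6364876 ≈ 0.14383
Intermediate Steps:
I = 1593590
(4463804 - 3548333)/(I + 4771286) = (4463804 - 3548333)/(1593590 + 4771286) = 915471/6364876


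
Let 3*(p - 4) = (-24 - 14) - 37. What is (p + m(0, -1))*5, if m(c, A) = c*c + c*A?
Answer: -105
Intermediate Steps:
m(c, A) = c² + A*c
p = -21 (p = 4 + ((-24 - 14) - 37)/3 = 4 + (-38 - 37)/3 = 4 + (⅓)*(-75) = 4 - 25 = -21)
(p + m(0, -1))*5 = (-21 + 0*(-1 + 0))*5 = (-21 + 0*(-1))*5 = (-21 + 0)*5 = -21*5 = -105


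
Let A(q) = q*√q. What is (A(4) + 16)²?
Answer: 576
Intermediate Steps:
A(q) = q^(3/2)
(A(4) + 16)² = (4^(3/2) + 16)² = (8 + 16)² = 24² = 576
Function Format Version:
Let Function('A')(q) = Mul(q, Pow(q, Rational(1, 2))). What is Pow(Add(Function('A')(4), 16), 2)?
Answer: 576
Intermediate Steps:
Function('A')(q) = Pow(q, Rational(3, 2))
Pow(Add(Function('A')(4), 16), 2) = Pow(Add(Pow(4, Rational(3, 2)), 16), 2) = Pow(Add(8, 16), 2) = Pow(24, 2) = 576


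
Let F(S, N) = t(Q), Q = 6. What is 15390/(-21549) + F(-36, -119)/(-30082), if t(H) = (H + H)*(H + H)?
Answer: -77677506/108039503 ≈ -0.71897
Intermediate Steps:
t(H) = 4*H**2 (t(H) = (2*H)*(2*H) = 4*H**2)
F(S, N) = 144 (F(S, N) = 4*6**2 = 4*36 = 144)
15390/(-21549) + F(-36, -119)/(-30082) = 15390/(-21549) + 144/(-30082) = 15390*(-1/21549) + 144*(-1/30082) = -5130/7183 - 72/15041 = -77677506/108039503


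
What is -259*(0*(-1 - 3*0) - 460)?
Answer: 119140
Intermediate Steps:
-259*(0*(-1 - 3*0) - 460) = -259*(0*(-1 + 0) - 460) = -259*(0*(-1) - 460) = -259*(0 - 460) = -259*(-460) = 119140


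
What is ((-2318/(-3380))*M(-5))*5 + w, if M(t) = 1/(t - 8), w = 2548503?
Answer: 11198121023/4394 ≈ 2.5485e+6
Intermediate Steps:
M(t) = 1/(-8 + t)
((-2318/(-3380))*M(-5))*5 + w = ((-2318/(-3380))/(-8 - 5))*5 + 2548503 = (-2318*(-1/3380)/(-13))*5 + 2548503 = ((1159/1690)*(-1/13))*5 + 2548503 = -1159/21970*5 + 2548503 = -1159/4394 + 2548503 = 11198121023/4394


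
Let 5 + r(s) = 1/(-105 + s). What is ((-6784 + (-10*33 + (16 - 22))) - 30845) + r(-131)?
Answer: -8960921/236 ≈ -37970.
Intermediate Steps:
r(s) = -5 + 1/(-105 + s)
((-6784 + (-10*33 + (16 - 22))) - 30845) + r(-131) = ((-6784 + (-10*33 + (16 - 22))) - 30845) + (526 - 5*(-131))/(-105 - 131) = ((-6784 + (-330 - 6)) - 30845) + (526 + 655)/(-236) = ((-6784 - 336) - 30845) - 1/236*1181 = (-7120 - 30845) - 1181/236 = -37965 - 1181/236 = -8960921/236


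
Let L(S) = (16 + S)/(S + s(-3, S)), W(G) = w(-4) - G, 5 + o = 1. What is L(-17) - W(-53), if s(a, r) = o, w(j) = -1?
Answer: -1091/21 ≈ -51.952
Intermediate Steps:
o = -4 (o = -5 + 1 = -4)
W(G) = -1 - G
s(a, r) = -4
L(S) = (16 + S)/(-4 + S) (L(S) = (16 + S)/(S - 4) = (16 + S)/(-4 + S))
L(-17) - W(-53) = (16 - 17)/(-4 - 17) - (-1 - 1*(-53)) = -1/(-21) - (-1 + 53) = -1/21*(-1) - 1*52 = 1/21 - 52 = -1091/21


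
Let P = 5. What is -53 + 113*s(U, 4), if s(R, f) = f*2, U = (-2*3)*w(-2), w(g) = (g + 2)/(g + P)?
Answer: 851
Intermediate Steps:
w(g) = (2 + g)/(5 + g) (w(g) = (g + 2)/(g + 5) = (2 + g)/(5 + g))
U = 0 (U = (-2*3)*((2 - 2)/(5 - 2)) = -6*0/3 = -2*0 = -6*0 = 0)
s(R, f) = 2*f
-53 + 113*s(U, 4) = -53 + 113*(2*4) = -53 + 113*8 = -53 + 904 = 851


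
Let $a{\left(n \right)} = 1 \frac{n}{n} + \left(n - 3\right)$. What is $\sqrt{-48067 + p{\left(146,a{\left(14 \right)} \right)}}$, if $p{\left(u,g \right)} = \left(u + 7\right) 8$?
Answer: $i \sqrt{46843} \approx 216.43 i$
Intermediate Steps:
$a{\left(n \right)} = -2 + n$ ($a{\left(n \right)} = 1 \cdot 1 + \left(-3 + n\right) = 1 + \left(-3 + n\right) = -2 + n$)
$p{\left(u,g \right)} = 56 + 8 u$ ($p{\left(u,g \right)} = \left(7 + u\right) 8 = 56 + 8 u$)
$\sqrt{-48067 + p{\left(146,a{\left(14 \right)} \right)}} = \sqrt{-48067 + \left(56 + 8 \cdot 146\right)} = \sqrt{-48067 + \left(56 + 1168\right)} = \sqrt{-48067 + 1224} = \sqrt{-46843} = i \sqrt{46843}$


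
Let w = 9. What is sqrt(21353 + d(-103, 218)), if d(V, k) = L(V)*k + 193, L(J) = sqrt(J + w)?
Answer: sqrt(21546 + 218*I*sqrt(94)) ≈ 146.96 + 7.1909*I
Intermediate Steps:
L(J) = sqrt(9 + J) (L(J) = sqrt(J + 9) = sqrt(9 + J))
d(V, k) = 193 + k*sqrt(9 + V) (d(V, k) = sqrt(9 + V)*k + 193 = k*sqrt(9 + V) + 193 = 193 + k*sqrt(9 + V))
sqrt(21353 + d(-103, 218)) = sqrt(21353 + (193 + 218*sqrt(9 - 103))) = sqrt(21353 + (193 + 218*sqrt(-94))) = sqrt(21353 + (193 + 218*(I*sqrt(94)))) = sqrt(21353 + (193 + 218*I*sqrt(94))) = sqrt(21546 + 218*I*sqrt(94))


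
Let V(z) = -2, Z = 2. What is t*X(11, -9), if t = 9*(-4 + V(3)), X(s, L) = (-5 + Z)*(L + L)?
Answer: -2916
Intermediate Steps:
X(s, L) = -6*L (X(s, L) = (-5 + 2)*(L + L) = -6*L)
t = -54 (t = 9*(-4 - 2) = 9*(-6) = -54)
t*X(11, -9) = -(-324)*(-9) = -54*54 = -2916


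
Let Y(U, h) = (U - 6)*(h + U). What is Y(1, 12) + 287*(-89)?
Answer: -25608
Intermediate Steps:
Y(U, h) = (-6 + U)*(U + h)
Y(1, 12) + 287*(-89) = (1² - 6*1 - 6*12 + 1*12) + 287*(-89) = (1 - 6 - 72 + 12) - 25543 = -65 - 25543 = -25608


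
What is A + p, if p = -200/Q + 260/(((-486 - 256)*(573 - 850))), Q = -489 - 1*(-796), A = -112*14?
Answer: -49490080882/31549469 ≈ -1568.7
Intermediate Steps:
A = -1568
Q = 307 (Q = -489 + 796 = 307)
p = -20513490/31549469 (p = -200/307 + 260/(((-486 - 256)*(573 - 850))) = -200*1/307 + 260/((-742*(-277))) = -200/307 + 260/205534 = -200/307 + 260*(1/205534) = -200/307 + 130/102767 = -20513490/31549469 ≈ -0.65020)
A + p = -1568 - 20513490/31549469 = -49490080882/31549469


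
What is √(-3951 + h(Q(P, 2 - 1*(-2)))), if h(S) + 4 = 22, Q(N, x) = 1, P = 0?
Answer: 3*I*√437 ≈ 62.714*I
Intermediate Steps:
h(S) = 18 (h(S) = -4 + 22 = 18)
√(-3951 + h(Q(P, 2 - 1*(-2)))) = √(-3951 + 18) = √(-3933) = 3*I*√437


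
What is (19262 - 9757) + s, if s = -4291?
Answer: 5214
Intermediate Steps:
(19262 - 9757) + s = (19262 - 9757) - 4291 = 9505 - 4291 = 5214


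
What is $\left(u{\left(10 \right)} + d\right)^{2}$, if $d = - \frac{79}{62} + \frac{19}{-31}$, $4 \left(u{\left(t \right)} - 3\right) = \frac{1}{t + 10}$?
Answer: $\frac{7789681}{6150400} \approx 1.2665$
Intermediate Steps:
$u{\left(t \right)} = 3 + \frac{1}{4 \left(10 + t\right)}$ ($u{\left(t \right)} = 3 + \frac{1}{4 \left(t + 10\right)} = 3 + \frac{1}{4 \left(10 + t\right)}$)
$d = - \frac{117}{62}$ ($d = \left(-79\right) \frac{1}{62} + 19 \left(- \frac{1}{31}\right) = - \frac{79}{62} - \frac{19}{31} = - \frac{117}{62} \approx -1.8871$)
$\left(u{\left(10 \right)} + d\right)^{2} = \left(\frac{121 + 12 \cdot 10}{4 \left(10 + 10\right)} - \frac{117}{62}\right)^{2} = \left(\frac{121 + 120}{4 \cdot 20} - \frac{117}{62}\right)^{2} = \left(\frac{1}{4} \cdot \frac{1}{20} \cdot 241 - \frac{117}{62}\right)^{2} = \left(\frac{241}{80} - \frac{117}{62}\right)^{2} = \left(\frac{2791}{2480}\right)^{2} = \frac{7789681}{6150400}$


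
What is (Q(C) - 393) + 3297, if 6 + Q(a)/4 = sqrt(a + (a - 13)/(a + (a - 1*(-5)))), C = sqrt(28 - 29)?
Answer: 4*(5 - 2*I)*(3600 + 1440*I + I*sqrt(87))/29 ≈ 2882.6 + 6.4327*I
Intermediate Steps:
C = I (C = sqrt(-1) = I ≈ 1.0*I)
Q(a) = -24 + 4*sqrt(a + (-13 + a)/(5 + 2*a)) (Q(a) = -24 + 4*sqrt(a + (a - 13)/(a + (a - 1*(-5)))) = -24 + 4*sqrt(a + (-13 + a)/(a + (a + 5))) = -24 + 4*sqrt(a + (-13 + a)/(a + (5 + a))) = -24 + 4*sqrt(a + (-13 + a)/(5 + 2*a)))
(Q(C) - 393) + 3297 = ((-24 + 4*sqrt((-13 + I + I*(5 + 2*I))/(5 + 2*I))) - 393) + 3297 = ((-24 + 4*sqrt(((5 - 2*I)/29)*(-13 + I + I*(5 + 2*I)))) - 393) + 3297 = ((-24 + 4*sqrt((5 - 2*I)*(-13 + I + I*(5 + 2*I))/29)) - 393) + 3297 = ((-24 + 4*(sqrt(29)*sqrt((5 - 2*I)*(-13 + I + I*(5 + 2*I)))/29)) - 393) + 3297 = ((-24 + 4*sqrt(29)*sqrt((5 - 2*I)*(-13 + I + I*(5 + 2*I)))/29) - 393) + 3297 = (-417 + 4*sqrt(29)*sqrt((5 - 2*I)*(-13 + I + I*(5 + 2*I)))/29) + 3297 = 2880 + 4*sqrt(29)*sqrt((5 - 2*I)*(-13 + I + I*(5 + 2*I)))/29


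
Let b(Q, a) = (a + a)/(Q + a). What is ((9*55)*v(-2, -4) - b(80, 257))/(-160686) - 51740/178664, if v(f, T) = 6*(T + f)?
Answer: -216094032203/1209358347606 ≈ -0.17868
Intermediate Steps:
v(f, T) = 6*T + 6*f
b(Q, a) = 2*a/(Q + a) (b(Q, a) = (2*a)/(Q + a) = 2*a/(Q + a))
((9*55)*v(-2, -4) - b(80, 257))/(-160686) - 51740/178664 = ((9*55)*(6*(-4) + 6*(-2)) - 2*257/(80 + 257))/(-160686) - 51740/178664 = (495*(-24 - 12) - 2*257/337)*(-1/160686) - 51740*1/178664 = (495*(-36) - 2*257/337)*(-1/160686) - 12935/44666 = (-17820 - 1*514/337)*(-1/160686) - 12935/44666 = (-17820 - 514/337)*(-1/160686) - 12935/44666 = -6005854/337*(-1/160686) - 12935/44666 = 3002927/27075591 - 12935/44666 = -216094032203/1209358347606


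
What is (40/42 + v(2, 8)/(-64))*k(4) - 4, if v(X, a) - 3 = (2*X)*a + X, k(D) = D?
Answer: -841/336 ≈ -2.5030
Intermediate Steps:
v(X, a) = 3 + X + 2*X*a (v(X, a) = 3 + ((2*X)*a + X) = 3 + (2*X*a + X) = 3 + (X + 2*X*a) = 3 + X + 2*X*a)
(40/42 + v(2, 8)/(-64))*k(4) - 4 = (40/42 + (3 + 2 + 2*2*8)/(-64))*4 - 4 = (40*(1/42) + (3 + 2 + 32)*(-1/64))*4 - 4 = (20/21 + 37*(-1/64))*4 - 4 = (20/21 - 37/64)*4 - 4 = (503/1344)*4 - 4 = 503/336 - 4 = -841/336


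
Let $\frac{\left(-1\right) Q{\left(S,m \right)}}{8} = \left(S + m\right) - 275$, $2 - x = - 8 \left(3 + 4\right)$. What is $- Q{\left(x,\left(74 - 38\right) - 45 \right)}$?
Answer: $-1808$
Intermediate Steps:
$x = 58$ ($x = 2 - - 8 \left(3 + 4\right) = 2 - \left(-8\right) 7 = 2 - -56 = 2 + 56 = 58$)
$Q{\left(S,m \right)} = 2200 - 8 S - 8 m$ ($Q{\left(S,m \right)} = - 8 \left(\left(S + m\right) - 275\right) = - 8 \left(-275 + S + m\right) = 2200 - 8 S - 8 m$)
$- Q{\left(x,\left(74 - 38\right) - 45 \right)} = - (2200 - 464 - 8 \left(\left(74 - 38\right) - 45\right)) = - (2200 - 464 - 8 \left(36 - 45\right)) = - (2200 - 464 - -72) = - (2200 - 464 + 72) = \left(-1\right) 1808 = -1808$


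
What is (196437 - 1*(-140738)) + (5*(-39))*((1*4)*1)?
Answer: 336395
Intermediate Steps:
(196437 - 1*(-140738)) + (5*(-39))*((1*4)*1) = (196437 + 140738) - 780 = 337175 - 195*4 = 337175 - 780 = 336395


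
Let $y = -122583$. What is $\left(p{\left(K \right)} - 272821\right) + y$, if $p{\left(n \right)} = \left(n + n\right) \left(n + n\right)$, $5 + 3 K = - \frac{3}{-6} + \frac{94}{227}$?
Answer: $- \frac{183369513419}{463761} \approx -3.954 \cdot 10^{5}$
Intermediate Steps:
$K = - \frac{1855}{1362}$ ($K = - \frac{5}{3} + \frac{- \frac{3}{-6} + \frac{94}{227}}{3} = - \frac{5}{3} + \frac{\left(-3\right) \left(- \frac{1}{6}\right) + 94 \cdot \frac{1}{227}}{3} = - \frac{5}{3} + \frac{\frac{1}{2} + \frac{94}{227}}{3} = - \frac{5}{3} + \frac{1}{3} \cdot \frac{415}{454} = - \frac{5}{3} + \frac{415}{1362} = - \frac{1855}{1362} \approx -1.362$)
$p{\left(n \right)} = 4 n^{2}$ ($p{\left(n \right)} = 2 n 2 n = 4 n^{2}$)
$\left(p{\left(K \right)} - 272821\right) + y = \left(4 \left(- \frac{1855}{1362}\right)^{2} - 272821\right) - 122583 = \left(4 \cdot \frac{3441025}{1855044} - 272821\right) - 122583 = \left(\frac{3441025}{463761} - 272821\right) - 122583 = - \frac{126520298756}{463761} - 122583 = - \frac{183369513419}{463761}$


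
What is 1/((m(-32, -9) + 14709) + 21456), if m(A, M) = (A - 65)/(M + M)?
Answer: 18/651067 ≈ 2.7647e-5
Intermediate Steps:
m(A, M) = (-65 + A)/(2*M) (m(A, M) = (-65 + A)/((2*M)) = (-65 + A)*(1/(2*M)) = (-65 + A)/(2*M))
1/((m(-32, -9) + 14709) + 21456) = 1/(((½)*(-65 - 32)/(-9) + 14709) + 21456) = 1/(((½)*(-⅑)*(-97) + 14709) + 21456) = 1/((97/18 + 14709) + 21456) = 1/(264859/18 + 21456) = 1/(651067/18) = 18/651067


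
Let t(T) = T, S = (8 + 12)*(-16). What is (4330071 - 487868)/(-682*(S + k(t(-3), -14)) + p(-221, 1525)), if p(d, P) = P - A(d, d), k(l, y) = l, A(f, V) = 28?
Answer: 3842203/221783 ≈ 17.324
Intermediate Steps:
S = -320 (S = 20*(-16) = -320)
p(d, P) = -28 + P (p(d, P) = P - 1*28 = P - 28 = -28 + P)
(4330071 - 487868)/(-682*(S + k(t(-3), -14)) + p(-221, 1525)) = (4330071 - 487868)/(-682*(-320 - 3) + (-28 + 1525)) = 3842203/(-682*(-323) + 1497) = 3842203/(220286 + 1497) = 3842203/221783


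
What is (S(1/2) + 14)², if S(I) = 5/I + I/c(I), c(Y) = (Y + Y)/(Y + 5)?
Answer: 11449/16 ≈ 715.56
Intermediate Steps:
c(Y) = 2*Y/(5 + Y) (c(Y) = (2*Y)/(5 + Y) = 2*Y/(5 + Y))
S(I) = 5/2 + I/2 + 5/I (S(I) = 5/I + I/((2*I/(5 + I))) = 5/I + I*((5 + I)/(2*I)) = 5/I + (5/2 + I/2) = 5/2 + I/2 + 5/I)
(S(1/2) + 14)² = ((10 + (5 + 1/2)/2)/(2*(1/2)) + 14)² = ((10 + (5 + ½)/2)/(2*(½)) + 14)² = ((½)*2*(10 + (½)*(11/2)) + 14)² = ((½)*2*(10 + 11/4) + 14)² = ((½)*2*(51/4) + 14)² = (51/4 + 14)² = (107/4)² = 11449/16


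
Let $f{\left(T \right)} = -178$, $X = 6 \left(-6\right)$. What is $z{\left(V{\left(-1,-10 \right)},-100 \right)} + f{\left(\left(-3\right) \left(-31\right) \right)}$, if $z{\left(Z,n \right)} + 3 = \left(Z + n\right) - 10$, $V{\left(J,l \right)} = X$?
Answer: $-327$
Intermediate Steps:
$X = -36$
$V{\left(J,l \right)} = -36$
$z{\left(Z,n \right)} = -13 + Z + n$ ($z{\left(Z,n \right)} = -3 - \left(10 - Z - n\right) = -3 + \left(-10 + Z + n\right) = -13 + Z + n$)
$z{\left(V{\left(-1,-10 \right)},-100 \right)} + f{\left(\left(-3\right) \left(-31\right) \right)} = \left(-13 - 36 - 100\right) - 178 = -149 - 178 = -327$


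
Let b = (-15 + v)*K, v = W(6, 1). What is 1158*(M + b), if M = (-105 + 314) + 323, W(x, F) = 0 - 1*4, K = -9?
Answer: 814074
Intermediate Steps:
W(x, F) = -4 (W(x, F) = 0 - 4 = -4)
M = 532 (M = 209 + 323 = 532)
v = -4
b = 171 (b = (-15 - 4)*(-9) = -19*(-9) = 171)
1158*(M + b) = 1158*(532 + 171) = 1158*703 = 814074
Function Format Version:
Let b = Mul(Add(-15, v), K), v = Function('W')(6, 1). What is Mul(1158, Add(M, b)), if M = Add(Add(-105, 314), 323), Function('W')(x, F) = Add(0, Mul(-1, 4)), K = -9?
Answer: 814074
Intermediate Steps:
Function('W')(x, F) = -4 (Function('W')(x, F) = Add(0, -4) = -4)
M = 532 (M = Add(209, 323) = 532)
v = -4
b = 171 (b = Mul(Add(-15, -4), -9) = Mul(-19, -9) = 171)
Mul(1158, Add(M, b)) = Mul(1158, Add(532, 171)) = Mul(1158, 703) = 814074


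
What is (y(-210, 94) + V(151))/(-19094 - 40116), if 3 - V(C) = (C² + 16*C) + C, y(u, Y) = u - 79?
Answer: 12827/29605 ≈ 0.43327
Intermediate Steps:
y(u, Y) = -79 + u
V(C) = 3 - C² - 17*C (V(C) = 3 - ((C² + 16*C) + C) = 3 - (C² + 17*C) = 3 + (-C² - 17*C) = 3 - C² - 17*C)
(y(-210, 94) + V(151))/(-19094 - 40116) = ((-79 - 210) + (3 - 1*151² - 17*151))/(-19094 - 40116) = (-289 + (3 - 1*22801 - 2567))/(-59210) = (-289 + (3 - 22801 - 2567))*(-1/59210) = (-289 - 25365)*(-1/59210) = -25654*(-1/59210) = 12827/29605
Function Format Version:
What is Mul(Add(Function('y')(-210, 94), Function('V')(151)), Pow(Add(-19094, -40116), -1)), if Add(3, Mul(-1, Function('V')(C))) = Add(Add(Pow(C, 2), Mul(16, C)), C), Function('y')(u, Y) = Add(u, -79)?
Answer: Rational(12827, 29605) ≈ 0.43327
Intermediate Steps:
Function('y')(u, Y) = Add(-79, u)
Function('V')(C) = Add(3, Mul(-1, Pow(C, 2)), Mul(-17, C)) (Function('V')(C) = Add(3, Mul(-1, Add(Add(Pow(C, 2), Mul(16, C)), C))) = Add(3, Mul(-1, Add(Pow(C, 2), Mul(17, C)))) = Add(3, Add(Mul(-1, Pow(C, 2)), Mul(-17, C))) = Add(3, Mul(-1, Pow(C, 2)), Mul(-17, C)))
Mul(Add(Function('y')(-210, 94), Function('V')(151)), Pow(Add(-19094, -40116), -1)) = Mul(Add(Add(-79, -210), Add(3, Mul(-1, Pow(151, 2)), Mul(-17, 151))), Pow(Add(-19094, -40116), -1)) = Mul(Add(-289, Add(3, Mul(-1, 22801), -2567)), Pow(-59210, -1)) = Mul(Add(-289, Add(3, -22801, -2567)), Rational(-1, 59210)) = Mul(Add(-289, -25365), Rational(-1, 59210)) = Mul(-25654, Rational(-1, 59210)) = Rational(12827, 29605)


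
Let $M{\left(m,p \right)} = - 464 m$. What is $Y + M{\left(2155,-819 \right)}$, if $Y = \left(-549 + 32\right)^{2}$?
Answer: $-732631$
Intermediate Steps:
$Y = 267289$ ($Y = \left(-517\right)^{2} = 267289$)
$Y + M{\left(2155,-819 \right)} = 267289 - 999920 = -732631$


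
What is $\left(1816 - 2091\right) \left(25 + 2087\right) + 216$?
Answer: $-580584$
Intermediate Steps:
$\left(1816 - 2091\right) \left(25 + 2087\right) + 216 = \left(-275\right) 2112 + 216 = -580800 + 216 = -580584$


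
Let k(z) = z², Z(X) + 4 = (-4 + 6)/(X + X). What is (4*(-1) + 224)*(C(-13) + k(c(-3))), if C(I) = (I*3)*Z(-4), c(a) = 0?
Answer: 36465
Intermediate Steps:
Z(X) = -4 + 1/X (Z(X) = -4 + (-4 + 6)/(X + X) = -4 + 2/((2*X)) = -4 + 2*(1/(2*X)) = -4 + 1/X)
C(I) = -51*I/4 (C(I) = (I*3)*(-4 + 1/(-4)) = (3*I)*(-4 - ¼) = (3*I)*(-17/4) = -51*I/4)
(4*(-1) + 224)*(C(-13) + k(c(-3))) = (4*(-1) + 224)*(-51/4*(-13) + 0²) = (-4 + 224)*(663/4 + 0) = 220*(663/4) = 36465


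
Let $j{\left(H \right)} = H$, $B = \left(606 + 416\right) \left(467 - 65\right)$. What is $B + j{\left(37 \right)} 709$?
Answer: $437077$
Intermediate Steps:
$B = 410844$ ($B = 1022 \cdot 402 = 410844$)
$B + j{\left(37 \right)} 709 = 410844 + 37 \cdot 709 = 410844 + 26233 = 437077$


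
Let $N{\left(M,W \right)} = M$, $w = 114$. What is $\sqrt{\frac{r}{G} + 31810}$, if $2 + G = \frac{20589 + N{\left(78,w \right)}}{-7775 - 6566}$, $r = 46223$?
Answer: $\frac{\sqrt{44754985471803}}{49349} \approx 135.56$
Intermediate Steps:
$G = - \frac{49349}{14341}$ ($G = -2 + \frac{20589 + 78}{-7775 - 6566} = -2 + \frac{20667}{-14341} = -2 + 20667 \left(- \frac{1}{14341}\right) = -2 - \frac{20667}{14341} = - \frac{49349}{14341} \approx -3.4411$)
$\sqrt{\frac{r}{G} + 31810} = \sqrt{\frac{46223}{- \frac{49349}{14341}} + 31810} = \sqrt{46223 \left(- \frac{14341}{49349}\right) + 31810} = \sqrt{- \frac{662884043}{49349} + 31810} = \sqrt{\frac{906907647}{49349}} = \frac{\sqrt{44754985471803}}{49349}$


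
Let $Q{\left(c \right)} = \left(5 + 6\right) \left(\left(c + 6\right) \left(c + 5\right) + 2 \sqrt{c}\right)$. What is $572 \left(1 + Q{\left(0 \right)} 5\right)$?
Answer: $944372$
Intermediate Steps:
$Q{\left(c \right)} = 22 \sqrt{c} + 11 \left(5 + c\right) \left(6 + c\right)$ ($Q{\left(c \right)} = 11 \left(\left(6 + c\right) \left(5 + c\right) + 2 \sqrt{c}\right) = 11 \left(\left(5 + c\right) \left(6 + c\right) + 2 \sqrt{c}\right) = 11 \left(2 \sqrt{c} + \left(5 + c\right) \left(6 + c\right)\right) = 22 \sqrt{c} + 11 \left(5 + c\right) \left(6 + c\right)$)
$572 \left(1 + Q{\left(0 \right)} 5\right) = 572 \left(1 + \left(330 + 11 \cdot 0^{2} + 22 \sqrt{0} + 121 \cdot 0\right) 5\right) = 572 \left(1 + \left(330 + 11 \cdot 0 + 22 \cdot 0 + 0\right) 5\right) = 572 \left(1 + \left(330 + 0 + 0 + 0\right) 5\right) = 572 \left(1 + 330 \cdot 5\right) = 572 \left(1 + 1650\right) = 572 \cdot 1651 = 944372$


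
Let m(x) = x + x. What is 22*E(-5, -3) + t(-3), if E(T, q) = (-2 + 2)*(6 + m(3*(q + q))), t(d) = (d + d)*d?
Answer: 18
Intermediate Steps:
t(d) = 2*d² (t(d) = (2*d)*d = 2*d²)
m(x) = 2*x
E(T, q) = 0 (E(T, q) = (-2 + 2)*(6 + 2*(3*(q + q))) = 0*(6 + 2*(3*(2*q))) = 0*(6 + 2*(6*q)) = 0*(6 + 12*q) = 0)
22*E(-5, -3) + t(-3) = 22*0 + 2*(-3)² = 0 + 2*9 = 0 + 18 = 18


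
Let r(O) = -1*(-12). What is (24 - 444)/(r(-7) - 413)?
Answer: 420/401 ≈ 1.0474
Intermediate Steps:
r(O) = 12
(24 - 444)/(r(-7) - 413) = (24 - 444)/(12 - 413) = -420/(-401) = -420*(-1/401) = 420/401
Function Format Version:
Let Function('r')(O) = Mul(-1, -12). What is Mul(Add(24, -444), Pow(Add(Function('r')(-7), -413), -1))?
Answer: Rational(420, 401) ≈ 1.0474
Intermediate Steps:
Function('r')(O) = 12
Mul(Add(24, -444), Pow(Add(Function('r')(-7), -413), -1)) = Mul(Add(24, -444), Pow(Add(12, -413), -1)) = Mul(-420, Pow(-401, -1)) = Mul(-420, Rational(-1, 401)) = Rational(420, 401)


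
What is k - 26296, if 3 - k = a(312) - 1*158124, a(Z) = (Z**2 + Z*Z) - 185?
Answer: -62672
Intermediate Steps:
a(Z) = -185 + 2*Z**2 (a(Z) = (Z**2 + Z**2) - 185 = 2*Z**2 - 185 = -185 + 2*Z**2)
k = -36376 (k = 3 - ((-185 + 2*312**2) - 1*158124) = 3 - ((-185 + 2*97344) - 158124) = 3 - ((-185 + 194688) - 158124) = 3 - (194503 - 158124) = 3 - 1*36379 = 3 - 36379 = -36376)
k - 26296 = -36376 - 26296 = -62672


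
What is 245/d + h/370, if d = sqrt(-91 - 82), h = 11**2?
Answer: 121/370 - 245*I*sqrt(173)/173 ≈ 0.32703 - 18.627*I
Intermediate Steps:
h = 121
d = I*sqrt(173) (d = sqrt(-173) = I*sqrt(173) ≈ 13.153*I)
245/d + h/370 = 245/((I*sqrt(173))) + 121/370 = 245*(-I*sqrt(173)/173) + 121*(1/370) = -245*I*sqrt(173)/173 + 121/370 = 121/370 - 245*I*sqrt(173)/173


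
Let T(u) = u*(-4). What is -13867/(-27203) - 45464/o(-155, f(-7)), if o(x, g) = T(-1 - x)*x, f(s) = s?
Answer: 991636/29515255 ≈ 0.033597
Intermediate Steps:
T(u) = -4*u
o(x, g) = x*(4 + 4*x) (o(x, g) = (-4*(-1 - x))*x = (4 + 4*x)*x = x*(4 + 4*x))
-13867/(-27203) - 45464/o(-155, f(-7)) = -13867/(-27203) - 45464*(-1/(620*(1 - 155))) = -13867*(-1/27203) - 45464/(4*(-155)*(-154)) = 13867/27203 - 45464/95480 = 13867/27203 - 45464*1/95480 = 13867/27203 - 5683/11935 = 991636/29515255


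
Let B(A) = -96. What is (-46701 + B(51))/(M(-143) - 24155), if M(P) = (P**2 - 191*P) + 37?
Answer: -46797/23644 ≈ -1.9792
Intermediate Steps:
M(P) = 37 + P**2 - 191*P
(-46701 + B(51))/(M(-143) - 24155) = (-46701 - 96)/((37 + (-143)**2 - 191*(-143)) - 24155) = -46797/((37 + 20449 + 27313) - 24155) = -46797/(47799 - 24155) = -46797/23644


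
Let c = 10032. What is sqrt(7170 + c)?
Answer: sqrt(17202) ≈ 131.16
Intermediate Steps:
sqrt(7170 + c) = sqrt(7170 + 10032) = sqrt(17202)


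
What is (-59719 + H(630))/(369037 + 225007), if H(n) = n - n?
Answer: -5429/54004 ≈ -0.10053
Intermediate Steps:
H(n) = 0
(-59719 + H(630))/(369037 + 225007) = (-59719 + 0)/(369037 + 225007) = -59719/594044 = -59719*1/594044 = -5429/54004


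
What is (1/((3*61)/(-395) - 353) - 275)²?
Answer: 1474202517669025/19493185924 ≈ 75627.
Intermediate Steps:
(1/((3*61)/(-395) - 353) - 275)² = (1/(183*(-1/395) - 353) - 275)² = (1/(-183/395 - 353) - 275)² = (1/(-139618/395) - 275)² = (-395/139618 - 275)² = (-38395345/139618)² = 1474202517669025/19493185924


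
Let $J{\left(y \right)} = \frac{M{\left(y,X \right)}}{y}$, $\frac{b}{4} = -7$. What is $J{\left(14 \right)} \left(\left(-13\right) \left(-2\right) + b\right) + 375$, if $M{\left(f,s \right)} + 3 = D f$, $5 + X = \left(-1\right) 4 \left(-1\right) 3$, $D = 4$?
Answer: $\frac{2572}{7} \approx 367.43$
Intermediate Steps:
$b = -28$ ($b = 4 \left(-7\right) = -28$)
$X = 7$ ($X = -5 + \left(-1\right) 4 \left(-1\right) 3 = -5 + \left(-4\right) \left(-1\right) 3 = -5 + 4 \cdot 3 = -5 + 12 = 7$)
$M{\left(f,s \right)} = -3 + 4 f$
$J{\left(y \right)} = \frac{-3 + 4 y}{y}$
$J{\left(14 \right)} \left(\left(-13\right) \left(-2\right) + b\right) + 375 = \left(4 - \frac{3}{14}\right) \left(\left(-13\right) \left(-2\right) - 28\right) + 375 = \left(4 - \frac{3}{14}\right) \left(26 - 28\right) + 375 = \left(4 - \frac{3}{14}\right) \left(-2\right) + 375 = \frac{53}{14} \left(-2\right) + 375 = - \frac{53}{7} + 375 = \frac{2572}{7}$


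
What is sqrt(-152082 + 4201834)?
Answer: 14*sqrt(20662) ≈ 2012.4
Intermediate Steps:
sqrt(-152082 + 4201834) = sqrt(4049752) = 14*sqrt(20662)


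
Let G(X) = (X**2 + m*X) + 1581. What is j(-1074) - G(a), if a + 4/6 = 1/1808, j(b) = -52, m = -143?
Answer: -50857906393/29419776 ≈ -1728.7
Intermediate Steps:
a = -3613/5424 (a = -2/3 + 1/1808 = -3613/5424 ≈ -0.66611)
G(X) = 1581 + X**2 - 143*X (G(X) = (X**2 - 143*X) + 1581 = 1581 + X**2 - 143*X)
j(-1074) - G(a) = -52 - (1581 + (-3613/5424)**2 - 143*(-3613/5424)) = -52 - (1581 + 13053769/29419776 + 516659/5424) = -52 - 1*49328078041/29419776 = -52 - 49328078041/29419776 = -50857906393/29419776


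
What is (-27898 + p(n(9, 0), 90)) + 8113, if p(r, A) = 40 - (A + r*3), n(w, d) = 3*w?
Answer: -19916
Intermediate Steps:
p(r, A) = 40 - A - 3*r (p(r, A) = 40 - (A + 3*r) = 40 + (-A - 3*r) = 40 - A - 3*r)
(-27898 + p(n(9, 0), 90)) + 8113 = (-27898 + (40 - 1*90 - 9*9)) + 8113 = (-27898 + (40 - 90 - 3*27)) + 8113 = (-27898 + (40 - 90 - 81)) + 8113 = (-27898 - 131) + 8113 = -28029 + 8113 = -19916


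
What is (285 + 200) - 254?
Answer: 231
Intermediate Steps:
(285 + 200) - 254 = 485 - 254 = 231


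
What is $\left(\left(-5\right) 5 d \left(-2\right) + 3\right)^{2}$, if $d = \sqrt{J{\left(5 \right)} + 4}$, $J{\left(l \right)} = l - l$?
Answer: $10609$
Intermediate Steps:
$J{\left(l \right)} = 0$
$d = 2$ ($d = \sqrt{0 + 4} = \sqrt{4} = 2$)
$\left(\left(-5\right) 5 d \left(-2\right) + 3\right)^{2} = \left(\left(-5\right) 5 \cdot 2 \left(-2\right) + 3\right)^{2} = \left(\left(-25\right) 2 \left(-2\right) + 3\right)^{2} = \left(\left(-50\right) \left(-2\right) + 3\right)^{2} = \left(100 + 3\right)^{2} = 103^{2} = 10609$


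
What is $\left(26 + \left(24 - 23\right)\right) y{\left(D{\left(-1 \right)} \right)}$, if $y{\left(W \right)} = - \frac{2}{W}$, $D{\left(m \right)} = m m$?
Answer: $-54$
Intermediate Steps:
$D{\left(m \right)} = m^{2}$
$\left(26 + \left(24 - 23\right)\right) y{\left(D{\left(-1 \right)} \right)} = \left(26 + \left(24 - 23\right)\right) \left(- \frac{2}{\left(-1\right)^{2}}\right) = \left(26 + \left(24 - 23\right)\right) \left(- \frac{2}{1}\right) = \left(26 + 1\right) \left(\left(-2\right) 1\right) = 27 \left(-2\right) = -54$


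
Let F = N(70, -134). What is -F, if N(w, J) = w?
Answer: -70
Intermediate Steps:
F = 70
-F = -1*70 = -70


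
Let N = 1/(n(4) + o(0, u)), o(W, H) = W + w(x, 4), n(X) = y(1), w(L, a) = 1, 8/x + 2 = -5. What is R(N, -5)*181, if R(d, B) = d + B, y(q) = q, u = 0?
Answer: -1629/2 ≈ -814.50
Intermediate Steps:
x = -8/7 (x = 8/(-2 - 5) = 8/(-7) = 8*(-1/7) = -8/7 ≈ -1.1429)
n(X) = 1
o(W, H) = 1 + W (o(W, H) = W + 1 = 1 + W)
N = 1/2 (N = 1/(1 + (1 + 0)) = 1/(1 + 1) = 1/2 ≈ 0.50000)
R(d, B) = B + d
R(N, -5)*181 = (-5 + 1/2)*181 = -9/2*181 = -1629/2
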